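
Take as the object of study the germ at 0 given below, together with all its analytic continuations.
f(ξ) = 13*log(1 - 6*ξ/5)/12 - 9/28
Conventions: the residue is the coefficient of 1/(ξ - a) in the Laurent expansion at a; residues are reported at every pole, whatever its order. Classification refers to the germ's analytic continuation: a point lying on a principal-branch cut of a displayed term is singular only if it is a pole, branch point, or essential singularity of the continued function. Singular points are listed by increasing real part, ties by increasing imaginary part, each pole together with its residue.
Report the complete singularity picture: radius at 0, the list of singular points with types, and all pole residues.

Radius of convergence at 0: 5/6.
At 5/6: a logarithmic branch point.

Branch term (13/12)*log(1 - ξ/(5/6)): its argument vanishes at ξ = 5/6, a logarithmic branch point, modulus 5/6.
The radius of convergence is the smallest modulus among the singular points: 5/6.


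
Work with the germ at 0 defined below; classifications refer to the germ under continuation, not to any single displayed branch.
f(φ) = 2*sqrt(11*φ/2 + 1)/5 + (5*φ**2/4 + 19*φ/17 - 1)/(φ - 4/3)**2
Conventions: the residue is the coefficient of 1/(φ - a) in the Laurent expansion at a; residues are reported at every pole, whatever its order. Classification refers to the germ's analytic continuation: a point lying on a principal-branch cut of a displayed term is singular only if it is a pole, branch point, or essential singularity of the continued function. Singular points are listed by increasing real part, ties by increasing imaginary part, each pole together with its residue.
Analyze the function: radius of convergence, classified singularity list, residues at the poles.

Radius of convergence at 0: 2/11.
At -2/11: an algebraic (square-root) branch point.
At 4/3: a pole of order 2; residue 227/51.

Denominator factor (φ - 4/3)^2: pole of order 2 at 4/3, modulus 4/3.
Branch term (2/5)*sqrt(1 - φ/(-2/11)): its argument vanishes at φ = -2/11, a square-root branch point, modulus 2/11.
The radius of convergence is the smallest modulus among the singular points: 2/11.
The branch term is analytic at 4/3 and contributes nothing to the residue; only the rational part matters.
At the order-2 pole 4/3 set g(φ) = (φ - (4/3))^2*(rational part) = 5*φ**2/4 + 19*φ/17 - 1.
Order-2 pole: residue = g'(a); g'(4/3) = 227/51, so the residue is 227/51.
List the singular points by increasing real part (a conjugate pair: the negative imaginary part first).


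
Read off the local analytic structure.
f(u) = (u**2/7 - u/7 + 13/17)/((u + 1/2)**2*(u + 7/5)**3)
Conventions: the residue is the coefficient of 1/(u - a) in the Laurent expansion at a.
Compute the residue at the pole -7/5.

At the order-3 pole -7/5 set g(u) = (u - (-7/5))^3*f(u) = (u**2/7 - u/7 + 13/17)/(u + 1/2)**2.
Order-3 pole: residue = g''(a)/2; g''(-7/5) = 2279000/260253, so the residue is 1139500/260253.

The residue is 1139500/260253.


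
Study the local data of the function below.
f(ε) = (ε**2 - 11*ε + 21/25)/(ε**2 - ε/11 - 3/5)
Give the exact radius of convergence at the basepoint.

Denominator factor (ε**2 - ε/11 - 3/5): discriminant 1457/605, real irrational roots 1/22 + (1/110)*sqrt(7285) and 1/22 - (1/110)*sqrt(7285); poles of order 1, moduli 1/22 + (1/110)*sqrt(7285) and -1/22 + (1/110)*sqrt(7285).
The radius of convergence is the smallest modulus among the singular points: -1/22 + (1/110)*sqrt(7285).

The radius of convergence is -1/22 + (1/110)*sqrt(7285).


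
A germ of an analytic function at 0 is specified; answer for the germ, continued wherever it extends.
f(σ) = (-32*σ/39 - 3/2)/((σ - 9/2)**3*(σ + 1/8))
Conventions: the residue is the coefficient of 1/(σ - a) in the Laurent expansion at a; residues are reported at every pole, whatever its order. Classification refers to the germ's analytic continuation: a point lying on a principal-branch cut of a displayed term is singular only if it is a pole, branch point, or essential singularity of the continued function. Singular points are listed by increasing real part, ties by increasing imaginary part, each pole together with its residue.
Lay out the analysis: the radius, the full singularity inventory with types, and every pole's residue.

Denominator factor (σ + 1/8): pole of order 1 at -1/8, modulus 1/8.
Denominator factor (σ - 9/2)^3: pole of order 3 at 9/2, modulus 9/2.
The radius of convergence is the smallest modulus among the singular points: 1/8.
At the order-1 pole -1/8 set g(σ) = (σ - (-1/8))*f(σ) = (-32*σ/39 - 3/2)/(σ - 9/2)**3.
Simple pole: residue = g(a) at a = -1/8, which is 27904/1975467.
At the order-3 pole 9/2 set g(σ) = (σ - (9/2))^3*f(σ) = (-32*σ/39 - 3/2)/(σ + 1/8).
Order-3 pole: residue = g''(a)/2; g''(9/2) = -55808/1975467, so the residue is -27904/1975467.
List the singular points by increasing real part (a conjugate pair: the negative imaginary part first).

Radius of convergence at 0: 1/8.
At -1/8: a pole of order 1; residue 27904/1975467.
At 9/2: a pole of order 3; residue -27904/1975467.


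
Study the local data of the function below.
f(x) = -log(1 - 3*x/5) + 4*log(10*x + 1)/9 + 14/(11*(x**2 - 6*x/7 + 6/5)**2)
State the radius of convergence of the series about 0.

The radius of convergence is 1/10.

Denominator factor (x**2 - 6*x/7 + 6/5)^2: discriminant -996/245, complex-conjugate roots (3/7) + ((1/35)*sqrt(1245))*i and (3/7) - ((1/35)*sqrt(1245))*i; poles of order 2, moduli (1/5)*sqrt(30) and (1/5)*sqrt(30).
Branch term (-1)*log(1 - x/(5/3)): its argument vanishes at x = 5/3, a logarithmic branch point, modulus 5/3.
Branch term (4/9)*log(1 - x/(-1/10)): its argument vanishes at x = -1/10, a logarithmic branch point, modulus 1/10.
The radius of convergence is the smallest modulus among the singular points: 1/10.


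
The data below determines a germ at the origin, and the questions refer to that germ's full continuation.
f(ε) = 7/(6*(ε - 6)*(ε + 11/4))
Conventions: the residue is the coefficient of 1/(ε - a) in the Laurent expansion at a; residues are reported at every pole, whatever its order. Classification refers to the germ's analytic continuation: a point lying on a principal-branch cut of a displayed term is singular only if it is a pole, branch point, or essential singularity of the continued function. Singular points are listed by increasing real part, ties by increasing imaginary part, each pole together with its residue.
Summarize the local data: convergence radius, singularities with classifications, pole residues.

Radius of convergence at 0: 11/4.
At -11/4: a pole of order 1; residue -2/15.
At 6: a pole of order 1; residue 2/15.

Denominator factor (ε - 6): pole of order 1 at 6, modulus 6.
Denominator factor (ε + 11/4): pole of order 1 at -11/4, modulus 11/4.
The radius of convergence is the smallest modulus among the singular points: 11/4.
At the order-1 pole -11/4 set g(ε) = (ε - (-11/4))*f(ε) = 7/(6*(ε - 6)).
Simple pole: residue = g(a) at a = -11/4, which is -2/15.
At the order-1 pole 6 set g(ε) = (ε - (6))*f(ε) = 7/(6*(ε + 11/4)).
Simple pole: residue = g(a) at a = 6, which is 2/15.
List the singular points by increasing real part (a conjugate pair: the negative imaginary part first).


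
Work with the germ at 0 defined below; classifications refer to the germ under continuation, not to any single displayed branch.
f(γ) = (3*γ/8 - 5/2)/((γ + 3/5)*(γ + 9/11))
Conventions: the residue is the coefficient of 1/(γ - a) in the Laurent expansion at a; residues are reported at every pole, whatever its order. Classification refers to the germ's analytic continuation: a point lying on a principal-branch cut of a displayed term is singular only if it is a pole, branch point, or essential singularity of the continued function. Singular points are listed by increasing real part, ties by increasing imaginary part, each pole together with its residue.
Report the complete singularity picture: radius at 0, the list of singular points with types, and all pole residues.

Radius of convergence at 0: 3/5.
At -9/11: a pole of order 1; residue 1235/96.
At -3/5: a pole of order 1; residue -1199/96.

Denominator factor (γ + 9/11): pole of order 1 at -9/11, modulus 9/11.
Denominator factor (γ + 3/5): pole of order 1 at -3/5, modulus 3/5.
The radius of convergence is the smallest modulus among the singular points: 3/5.
At the order-1 pole -9/11 set g(γ) = (γ - (-9/11))*f(γ) = (3*γ/8 - 5/2)/(γ + 3/5).
Simple pole: residue = g(a) at a = -9/11, which is 1235/96.
At the order-1 pole -3/5 set g(γ) = (γ - (-3/5))*f(γ) = (3*γ/8 - 5/2)/(γ + 9/11).
Simple pole: residue = g(a) at a = -3/5, which is -1199/96.
List the singular points by increasing real part (a conjugate pair: the negative imaginary part first).


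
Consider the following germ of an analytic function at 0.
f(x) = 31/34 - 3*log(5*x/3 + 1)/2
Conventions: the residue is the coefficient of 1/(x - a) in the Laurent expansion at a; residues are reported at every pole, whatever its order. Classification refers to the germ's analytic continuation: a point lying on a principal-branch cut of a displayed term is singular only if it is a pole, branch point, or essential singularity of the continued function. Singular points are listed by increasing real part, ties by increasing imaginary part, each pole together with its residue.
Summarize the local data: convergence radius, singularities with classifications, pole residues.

Branch term (-3/2)*log(1 - x/(-3/5)): its argument vanishes at x = -3/5, a logarithmic branch point, modulus 3/5.
The radius of convergence is the smallest modulus among the singular points: 3/5.

Radius of convergence at 0: 3/5.
At -3/5: a logarithmic branch point.


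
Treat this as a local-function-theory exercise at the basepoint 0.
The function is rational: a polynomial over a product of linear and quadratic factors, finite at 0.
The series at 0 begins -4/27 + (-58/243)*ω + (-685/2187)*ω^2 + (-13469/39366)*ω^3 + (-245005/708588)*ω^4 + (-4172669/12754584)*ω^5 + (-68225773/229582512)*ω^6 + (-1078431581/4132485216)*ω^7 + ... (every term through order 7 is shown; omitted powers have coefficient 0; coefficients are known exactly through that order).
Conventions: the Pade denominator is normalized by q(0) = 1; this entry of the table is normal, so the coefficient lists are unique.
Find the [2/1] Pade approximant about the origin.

Taylor coefficients needed (read off): a_0 = -4/27, a_1 = -58/243, a_2 = -685/2187, a_3 = -13469/39366.
Write the denominator as Q(ω) = 1 + q1*ω. Requiring Q*f - P = O(ω^4) with deg P <= 2 kills the coefficients of ω^3..ω^3 in Q*f:
  ω^3: a_3 + q1*a_2 = 0, i.e. -13469/39366 + (-685/2187)*q1 = 0.
Solving this linear system: q1 = -13469/12330.
The numerator is Q*f truncated at degree 2: P0 = a_0 = -4/27; P1 = a_1 + q1*a_0 = -4264/55485; P2 = a_2 + q1*a_1 = -2912/55485.

The Pade approximant has numerator coefficients [-4/27, -4264/55485, -2912/55485]; denominator coefficients [1, -13469/12330].


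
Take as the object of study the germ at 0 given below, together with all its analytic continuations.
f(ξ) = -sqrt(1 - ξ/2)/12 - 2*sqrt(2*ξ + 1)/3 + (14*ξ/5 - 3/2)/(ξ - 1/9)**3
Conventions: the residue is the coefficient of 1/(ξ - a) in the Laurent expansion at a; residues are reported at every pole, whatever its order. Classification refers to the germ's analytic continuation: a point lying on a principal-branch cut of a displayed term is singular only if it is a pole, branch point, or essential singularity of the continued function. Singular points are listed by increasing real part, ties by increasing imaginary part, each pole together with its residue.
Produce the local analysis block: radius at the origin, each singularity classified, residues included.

Radius of convergence at 0: 1/9.
At -1/2: an algebraic (square-root) branch point.
At 1/9: a pole of order 3; residue 0.
At 2: an algebraic (square-root) branch point.

Denominator factor (ξ - 1/9)^3: pole of order 3 at 1/9, modulus 1/9.
Branch term (-2/3)*sqrt(1 - ξ/(-1/2)): its argument vanishes at ξ = -1/2, a square-root branch point, modulus 1/2.
Branch term (-1/12)*sqrt(1 - ξ/(2)): its argument vanishes at ξ = 2, a square-root branch point, modulus 2.
The radius of convergence is the smallest modulus among the singular points: 1/9.
The branch terms are analytic at 1/9 and contribute nothing to the residue; only the rational part matters.
At the order-3 pole 1/9 set g(ξ) = (ξ - (1/9))^3*(rational part) = 14*ξ/5 - 3/2.
Order-3 pole: residue = g''(a)/2; g''(1/9) = 0, so the residue is 0.
List the singular points by increasing real part (a conjugate pair: the negative imaginary part first).


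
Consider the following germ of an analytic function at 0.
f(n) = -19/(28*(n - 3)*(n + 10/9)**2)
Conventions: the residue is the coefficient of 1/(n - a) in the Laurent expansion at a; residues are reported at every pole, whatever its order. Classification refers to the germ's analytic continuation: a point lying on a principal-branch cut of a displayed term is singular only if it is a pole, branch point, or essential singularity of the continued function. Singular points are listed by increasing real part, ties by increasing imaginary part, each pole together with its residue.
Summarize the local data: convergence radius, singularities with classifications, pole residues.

Denominator factor (n - 3): pole of order 1 at 3, modulus 3.
Denominator factor (n + 10/9)^2: pole of order 2 at -10/9, modulus 10/9.
The radius of convergence is the smallest modulus among the singular points: 10/9.
At the order-2 pole -10/9 set g(n) = (n - (-10/9))^2*f(n) = -19/(28*(n - 3)).
Order-2 pole: residue = g'(a); g'(-10/9) = 1539/38332, so the residue is 1539/38332.
At the order-1 pole 3 set g(n) = (n - (3))*f(n) = -19/(28*(n + 10/9)**2).
Simple pole: residue = g(a) at a = 3, which is -1539/38332.
List the singular points by increasing real part (a conjugate pair: the negative imaginary part first).

Radius of convergence at 0: 10/9.
At -10/9: a pole of order 2; residue 1539/38332.
At 3: a pole of order 1; residue -1539/38332.


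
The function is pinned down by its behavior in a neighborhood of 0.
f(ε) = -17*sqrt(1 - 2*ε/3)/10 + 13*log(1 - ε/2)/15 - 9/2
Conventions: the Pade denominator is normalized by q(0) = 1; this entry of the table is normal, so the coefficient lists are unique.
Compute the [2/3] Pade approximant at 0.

The Pade approximant has numerator coefficients [-31/5, 81399/24050, -403531/324675]; denominator coefficients [1, -7567/14430, 19423/103896, 2773/623376].

Taylor coefficients needed (expand at 0): a_0 = -31/5, a_1 = 2/15, a_2 = -1/72, a_3 = -1/216, a_4 = -11/25920, a_5 = 137/194400.
Write the denominator as Q(ε) = 1 + q1*ε + q2*ε^2 + q3*ε^3. Requiring Q*f - P = O(ε^6) with deg P <= 2 kills the coefficients of ε^3..ε^5 in Q*f:
  ε^3: a_3 + q1*a_2 + q2*a_1 + q3*a_0 = 0, i.e. -1/216 + (-1/72)*q1 + (2/15)*q2 + (-31/5)*q3 = 0.
  ε^4: a_4 + q1*a_3 + q2*a_2 + q3*a_1 = 0, i.e. -11/25920 + (-1/216)*q1 + (-1/72)*q2 + (2/15)*q3 = 0.
  ε^5: a_5 + q1*a_4 + q2*a_3 + q3*a_2 = 0, i.e. 137/194400 + (-11/25920)*q1 + (-1/216)*q2 + (-1/72)*q3 = 0.
Solving this linear system: q1 = -7567/14430, q2 = 19423/103896, q3 = 2773/623376.
The numerator is Q*f truncated at degree 2: P0 = a_0 = -31/5; P1 = a_1 + q1*a_0 = 81399/24050; P2 = a_2 + q1*a_1 + q2*a_0 = -403531/324675.


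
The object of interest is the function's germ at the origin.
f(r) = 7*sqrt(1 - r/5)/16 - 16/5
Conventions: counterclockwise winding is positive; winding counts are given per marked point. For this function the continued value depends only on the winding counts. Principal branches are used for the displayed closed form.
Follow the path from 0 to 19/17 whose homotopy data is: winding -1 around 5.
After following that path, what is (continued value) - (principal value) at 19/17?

The rational part is single-valued and drops out of the difference; each branch term changes only by its own monodromy.
(7/16)*sqrt(1 - r/(5)): winding -1 is odd, the square root flips sign, contributing -2*(7/16)*sqrt(1 - (19/17)/(5)) = -2*(7/16)*sqrt(66/85) = -(7/680)*sqrt(5610).
Summing the contributions at r = 19/17 gives -(7/680)*sqrt(5610).

Continued minus principal equals -(7/680)*sqrt(5610).


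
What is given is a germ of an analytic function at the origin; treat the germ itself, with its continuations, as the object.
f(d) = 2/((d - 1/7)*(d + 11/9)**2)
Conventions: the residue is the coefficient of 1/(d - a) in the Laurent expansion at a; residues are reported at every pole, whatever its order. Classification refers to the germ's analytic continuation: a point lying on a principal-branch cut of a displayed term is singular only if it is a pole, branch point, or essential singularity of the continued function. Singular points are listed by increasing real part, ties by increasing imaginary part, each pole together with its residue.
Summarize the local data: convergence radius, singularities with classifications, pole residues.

Radius of convergence at 0: 1/7.
At -11/9: a pole of order 2; residue -3969/3698.
At 1/7: a pole of order 1; residue 3969/3698.

Denominator factor (d - 1/7): pole of order 1 at 1/7, modulus 1/7.
Denominator factor (d + 11/9)^2: pole of order 2 at -11/9, modulus 11/9.
The radius of convergence is the smallest modulus among the singular points: 1/7.
At the order-2 pole -11/9 set g(d) = (d - (-11/9))^2*f(d) = 2/(d - 1/7).
Order-2 pole: residue = g'(a); g'(-11/9) = -3969/3698, so the residue is -3969/3698.
At the order-1 pole 1/7 set g(d) = (d - (1/7))*f(d) = 2/(d + 11/9)**2.
Simple pole: residue = g(a) at a = 1/7, which is 3969/3698.
List the singular points by increasing real part (a conjugate pair: the negative imaginary part first).


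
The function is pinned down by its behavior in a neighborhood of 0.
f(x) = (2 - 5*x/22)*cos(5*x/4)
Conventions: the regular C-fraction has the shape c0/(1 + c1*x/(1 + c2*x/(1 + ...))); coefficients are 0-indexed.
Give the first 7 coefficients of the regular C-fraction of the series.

The regular C-fraction coefficients are [2, 5/44, -615/88, 55/8, 275/2952, 665/32472, -51299/58520].

Taylor coefficients (expand at 0): a_0 = 2, a_1 = -5/22, a_2 = -25/16, a_3 = 125/704, a_4 = 625/3072, a_5 = -3125/135168, a_6 = -3125/294912.
c0 = a_0 = 2. Peel one level at a time: if S = 1 + c*x/S' with S'(0) = 1, then c is the x-coefficient of S and S' = c*x/(S - 1).
S_1 = c0/f = 1 + (5/44)*x + (3075/3872)*x^2 + ...; c1 = 5/44.
S_2 = c1*x/(S_1 - 1) = 1 + (-615/88)*x + (3075/64)*x^2 + ...; c2 = -615/88.
S_3 = c2*x/(S_2 - 1) = 1 + (55/8)*x + (-15125/23616)*x^2 + ...; c3 = 55/8.
S_4 = c3*x/(S_3 - 1) = 1 + (275/2952)*x + (-16625/8714304)*x^2 + ...; c4 = 275/2952.
S_5 = c4*x/(S_4 - 1) = 1 + (665/32472)*x + (51299/2857536)*x^2 + ...; c5 = 665/32472.
S_6 = c5*x/(S_5 - 1) = 1 + (-51299/58520)*x + ...; c6 = -51299/58520.


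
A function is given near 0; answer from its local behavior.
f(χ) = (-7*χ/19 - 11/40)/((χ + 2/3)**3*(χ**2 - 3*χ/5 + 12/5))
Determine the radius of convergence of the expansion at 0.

The radius of convergence is 2/3.

Denominator factor (χ + 2/3)^3: pole of order 3 at -2/3, modulus 2/3.
Denominator factor (χ**2 - 3*χ/5 + 12/5): discriminant -231/25, complex-conjugate roots (3/10) + ((1/10)*sqrt(231))*i and (3/10) - ((1/10)*sqrt(231))*i; poles of order 1, moduli (2/5)*sqrt(15) and (2/5)*sqrt(15).
The radius of convergence is the smallest modulus among the singular points: 2/3.


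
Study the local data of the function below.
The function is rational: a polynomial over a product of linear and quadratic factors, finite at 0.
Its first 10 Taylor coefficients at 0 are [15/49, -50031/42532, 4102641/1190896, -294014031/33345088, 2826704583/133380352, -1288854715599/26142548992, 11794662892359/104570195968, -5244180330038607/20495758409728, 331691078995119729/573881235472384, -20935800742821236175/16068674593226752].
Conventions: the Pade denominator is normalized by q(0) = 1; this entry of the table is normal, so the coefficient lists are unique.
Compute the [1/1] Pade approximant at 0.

Taylor coefficients needed (read off): a_0 = 15/49, a_1 = -50031/42532, a_2 = 4102641/1190896.
Write the denominator as Q(σ) = 1 + q1*σ. Requiring Q*f - P = O(σ^3) with deg P <= 1 kills the coefficients of σ^2..σ^2 in Q*f:
  σ^2: a_2 + q1*a_1 = 0, i.e. 4102641/1190896 + (-50031/42532)*q1 = 0.
Solving this linear system: q1 = 455849/155652.
The numerator is Q*f truncated at degree 1: P0 = a_0 = 15/49; P1 = a_1 + q1*a_0 = -5512712/19702949.

The Pade approximant has numerator coefficients [15/49, -5512712/19702949]; denominator coefficients [1, 455849/155652].


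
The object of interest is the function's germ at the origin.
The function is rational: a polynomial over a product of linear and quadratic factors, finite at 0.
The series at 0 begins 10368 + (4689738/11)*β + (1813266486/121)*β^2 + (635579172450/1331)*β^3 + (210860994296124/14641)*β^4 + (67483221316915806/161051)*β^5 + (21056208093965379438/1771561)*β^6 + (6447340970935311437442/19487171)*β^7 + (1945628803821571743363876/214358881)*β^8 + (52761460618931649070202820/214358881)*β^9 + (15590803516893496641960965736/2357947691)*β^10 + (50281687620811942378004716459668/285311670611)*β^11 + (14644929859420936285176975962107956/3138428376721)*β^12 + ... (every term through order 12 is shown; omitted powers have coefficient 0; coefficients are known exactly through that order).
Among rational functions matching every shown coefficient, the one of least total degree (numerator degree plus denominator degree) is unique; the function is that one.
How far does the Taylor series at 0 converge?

No rational of total degree below 11 reproduces all 13 coefficients; solving the [1/10] Pade equations on them gives f(β) = (31*β/24 + 8/3)/((β**2 + 9*β/11 + 1/3)**3*(β**2 + 2*β - 1/12)**2), whose expansion matches every shown term.
Denominator factor (β**2 + 2*β - 1/12)^2: discriminant 13/3, real irrational roots -1 + (1/6)*sqrt(39) and -1 - (1/6)*sqrt(39); poles of order 2, moduli -1 + (1/6)*sqrt(39) and 1 + (1/6)*sqrt(39).
Denominator factor (β**2 + 9*β/11 + 1/3)^3: discriminant -241/363, complex-conjugate roots (-9/22) + ((1/66)*sqrt(723))*i and (-9/22) - ((1/66)*sqrt(723))*i; poles of order 3, moduli (1/3)*sqrt(3) and (1/3)*sqrt(3).
The radius of convergence is the smallest modulus among the singular points: -1 + (1/6)*sqrt(39).

The radius of convergence is -1 + (1/6)*sqrt(39).


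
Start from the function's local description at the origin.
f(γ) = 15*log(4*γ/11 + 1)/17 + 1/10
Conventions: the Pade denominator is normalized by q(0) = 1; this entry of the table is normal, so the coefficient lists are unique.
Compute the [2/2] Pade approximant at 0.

Taylor coefficients needed (expand at 0): a_0 = 1/10, a_1 = 60/187, a_2 = -120/2057, a_3 = 320/22627, a_4 = -960/248897.
Write the denominator as Q(γ) = 1 + q1*γ + q2*γ^2. Requiring Q*f - P = O(γ^5) with deg P <= 2 kills the coefficients of γ^3..γ^4 in Q*f:
  γ^3: a_3 + q1*a_2 + q2*a_1 = 0, i.e. 320/22627 + (-120/2057)*q1 + (60/187)*q2 = 0.
  γ^4: a_4 + q1*a_3 + q2*a_2 = 0, i.e. -960/248897 + (320/22627)*q1 + (-120/2057)*q2 = 0.
Solving this linear system: q1 = 4/11, q2 = 8/363.
The numerator is Q*f truncated at degree 2: P0 = a_0 = 1/10; P1 = a_1 + q1*a_0 = 334/935; P2 = a_2 + q1*a_1 + q2*a_0 = 1868/30855.

The Pade approximant has numerator coefficients [1/10, 334/935, 1868/30855]; denominator coefficients [1, 4/11, 8/363].


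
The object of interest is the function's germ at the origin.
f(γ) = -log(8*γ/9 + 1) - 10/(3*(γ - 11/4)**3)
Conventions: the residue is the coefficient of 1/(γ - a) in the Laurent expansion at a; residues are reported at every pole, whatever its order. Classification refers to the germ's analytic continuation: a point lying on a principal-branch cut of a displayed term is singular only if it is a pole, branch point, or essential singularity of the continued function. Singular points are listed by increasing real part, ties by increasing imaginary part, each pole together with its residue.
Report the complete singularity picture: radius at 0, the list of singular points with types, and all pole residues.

Radius of convergence at 0: 9/8.
At -9/8: a logarithmic branch point.
At 11/4: a pole of order 3; residue 0.

Denominator factor (γ - 11/4)^3: pole of order 3 at 11/4, modulus 11/4.
Branch term (-1)*log(1 - γ/(-9/8)): its argument vanishes at γ = -9/8, a logarithmic branch point, modulus 9/8.
The radius of convergence is the smallest modulus among the singular points: 9/8.
The branch term is analytic at 11/4 and contributes nothing to the residue; only the rational part matters.
At the order-3 pole 11/4 set g(γ) = (γ - (11/4))^3*(rational part) = -10/3.
Order-3 pole: residue = g''(a)/2; g''(11/4) = 0, so the residue is 0.
List the singular points by increasing real part (a conjugate pair: the negative imaginary part first).


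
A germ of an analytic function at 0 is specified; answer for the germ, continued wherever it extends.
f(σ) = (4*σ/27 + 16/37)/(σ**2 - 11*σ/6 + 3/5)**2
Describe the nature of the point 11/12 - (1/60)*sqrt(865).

The denominator factor σ**2 - 11*σ/6 + 3/5 vanishes at 11/12 - (1/60)*sqrt(865) and appears to the power 2; the numerator there equals 1703/2997 - (1/405)*sqrt(865), nonzero, and no other factor vanishes.
Hence a pole whose order is the multiplicity, 2.

The point is a pole of order 2.


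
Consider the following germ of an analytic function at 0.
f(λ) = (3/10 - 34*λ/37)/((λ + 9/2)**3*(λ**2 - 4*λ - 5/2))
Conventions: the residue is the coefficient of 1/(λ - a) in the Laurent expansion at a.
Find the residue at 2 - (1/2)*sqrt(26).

The residue is -74644/41613715 - (6258/41613715)*sqrt(26).

The factor λ**2 - 4*λ - 5/2 splits as (λ - a)(λ - a') with a = 2 - (1/2)*sqrt(26), a' = 2 + (1/2)*sqrt(26). At the order-1 pole a set g(λ) = (λ - a)*f(λ) = [(3/10 - 34*λ/37)/(λ + 9/2)**3] / (λ - a').
Simple pole: residue = g(a) at a = 2 - (1/2)*sqrt(26), which is -74644/41613715 - (6258/41613715)*sqrt(26).


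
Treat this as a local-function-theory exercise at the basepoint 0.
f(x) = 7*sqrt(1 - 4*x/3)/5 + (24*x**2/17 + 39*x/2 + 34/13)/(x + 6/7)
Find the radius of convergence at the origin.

Denominator factor (x + 6/7): pole of order 1 at -6/7, modulus 6/7.
Branch term (7/5)*sqrt(1 - x/(3/4)): its argument vanishes at x = 3/4, a square-root branch point, modulus 3/4.
The radius of convergence is the smallest modulus among the singular points: 3/4.

The radius of convergence is 3/4.


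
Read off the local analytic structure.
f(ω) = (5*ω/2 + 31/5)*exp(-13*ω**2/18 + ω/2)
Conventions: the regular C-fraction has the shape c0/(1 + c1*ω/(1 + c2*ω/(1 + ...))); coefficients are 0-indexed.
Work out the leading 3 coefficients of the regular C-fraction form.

The regular C-fraction coefficients are [31/5, -28/31, 83821/62496].

Taylor coefficients (expand at 0): a_0 = 31/5, a_1 = 28/5, a_2 = -883/360.
c0 = a_0 = 31/5. Peel one level at a time: if S = 1 + c*ω/S' with S'(0) = 1, then c is the ω-coefficient of S and S' = c*ω/(S - 1).
S_1 = c0/f = 1 + (-28/31)*ω + (83821/69192)*ω^2 + ...; c1 = -28/31.
S_2 = c1*ω/(S_1 - 1) = 1 + (83821/62496)*ω + ...; c2 = 83821/62496.


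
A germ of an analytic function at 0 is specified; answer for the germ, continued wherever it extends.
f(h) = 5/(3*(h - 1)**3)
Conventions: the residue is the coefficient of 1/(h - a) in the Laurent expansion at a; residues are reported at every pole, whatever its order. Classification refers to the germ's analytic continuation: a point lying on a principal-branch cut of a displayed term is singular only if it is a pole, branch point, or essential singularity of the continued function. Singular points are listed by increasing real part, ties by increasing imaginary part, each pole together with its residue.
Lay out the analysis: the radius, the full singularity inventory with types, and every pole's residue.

Radius of convergence at 0: 1.
At 1: a pole of order 3; residue 0.

Denominator factor (h - 1)^3: pole of order 3 at 1, modulus 1.
The radius of convergence is the smallest modulus among the singular points: 1.
At the order-3 pole 1 set g(h) = (h - (1))^3*f(h) = 5/3.
Order-3 pole: residue = g''(a)/2; g''(1) = 0, so the residue is 0.


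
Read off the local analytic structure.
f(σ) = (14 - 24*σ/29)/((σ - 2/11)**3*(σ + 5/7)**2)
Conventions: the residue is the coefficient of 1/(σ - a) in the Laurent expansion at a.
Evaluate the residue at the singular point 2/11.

The residue is 14622751990/219115503.

At the order-3 pole 2/11 set g(σ) = (σ - (2/11))^3*f(σ) = (14 - 24*σ/29)/(σ + 5/7)**2.
Order-3 pole: residue = g''(a)/2; g''(2/11) = 29245503980/219115503, so the residue is 14622751990/219115503.


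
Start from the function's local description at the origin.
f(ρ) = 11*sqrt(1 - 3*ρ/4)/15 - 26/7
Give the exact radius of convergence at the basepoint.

Branch term (11/15)*sqrt(1 - ρ/(4/3)): its argument vanishes at ρ = 4/3, a square-root branch point, modulus 4/3.
The radius of convergence is the smallest modulus among the singular points: 4/3.

The radius of convergence is 4/3.


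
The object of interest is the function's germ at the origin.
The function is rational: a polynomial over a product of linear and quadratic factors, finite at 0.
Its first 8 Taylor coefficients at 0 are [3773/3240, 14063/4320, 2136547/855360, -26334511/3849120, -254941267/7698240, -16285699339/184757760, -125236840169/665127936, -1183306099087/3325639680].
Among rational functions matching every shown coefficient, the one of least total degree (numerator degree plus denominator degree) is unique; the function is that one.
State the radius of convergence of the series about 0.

No rational of total degree below 6 reproduces all 8 coefficients; solving the [2/4] Pade equations on them gives f(x) = (-23*x**2/11 - 5*x/4 + 11/15)/((x - 1)*(x - 6/7)**3), whose expansion matches every shown term.
Denominator factor (x - 6/7)^3: pole of order 3 at 6/7, modulus 6/7.
Denominator factor (x - 1): pole of order 1 at 1, modulus 1.
The radius of convergence is the smallest modulus among the singular points: 6/7.

The radius of convergence is 6/7.


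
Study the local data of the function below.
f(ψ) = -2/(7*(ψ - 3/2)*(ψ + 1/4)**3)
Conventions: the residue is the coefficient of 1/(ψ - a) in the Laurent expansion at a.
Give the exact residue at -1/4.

At the order-3 pole -1/4 set g(ψ) = (ψ - (-1/4))^3*f(ψ) = -2/(7*(ψ - 3/2)).
Order-3 pole: residue = g''(a)/2; g''(-1/4) = 256/2401, so the residue is 128/2401.

The residue is 128/2401.


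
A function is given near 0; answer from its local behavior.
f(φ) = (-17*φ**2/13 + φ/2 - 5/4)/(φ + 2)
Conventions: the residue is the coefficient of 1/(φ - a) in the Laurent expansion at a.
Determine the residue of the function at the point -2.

At the order-1 pole -2 set g(φ) = (φ - (-2))*f(φ) = -17*φ**2/13 + φ/2 - 5/4.
Simple pole: residue = g(a) at a = -2, which is -389/52.

The residue is -389/52.


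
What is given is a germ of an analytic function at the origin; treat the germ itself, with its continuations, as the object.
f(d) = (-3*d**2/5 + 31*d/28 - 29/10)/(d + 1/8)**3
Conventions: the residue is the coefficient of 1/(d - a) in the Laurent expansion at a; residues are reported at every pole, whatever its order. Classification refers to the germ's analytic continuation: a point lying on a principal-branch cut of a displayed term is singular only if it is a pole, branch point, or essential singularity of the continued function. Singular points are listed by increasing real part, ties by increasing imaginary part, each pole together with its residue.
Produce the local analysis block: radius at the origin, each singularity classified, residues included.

Denominator factor (d + 1/8)^3: pole of order 3 at -1/8, modulus 1/8.
The radius of convergence is the smallest modulus among the singular points: 1/8.
At the order-3 pole -1/8 set g(d) = (d - (-1/8))^3*f(d) = -3*d**2/5 + 31*d/28 - 29/10.
Order-3 pole: residue = g''(a)/2; g''(-1/8) = -6/5, so the residue is -3/5.

Radius of convergence at 0: 1/8.
At -1/8: a pole of order 3; residue -3/5.


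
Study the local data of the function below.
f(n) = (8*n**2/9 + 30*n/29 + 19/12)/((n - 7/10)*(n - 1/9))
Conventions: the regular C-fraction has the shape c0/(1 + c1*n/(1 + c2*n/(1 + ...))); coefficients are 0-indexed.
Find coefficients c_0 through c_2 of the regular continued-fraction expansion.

The regular C-fraction coefficients are [285/14, -42743/3857, 124555414/70654179].

Taylor coefficients (expand at 0): a_0 = 285/14, a_1 = 641145/2842, a_2 = 41823995/19894.
c0 = a_0 = 285/14. Peel one level at a time: if S = 1 + c*n/S' with S'(0) = 1, then c is the n-coefficient of S and S' = c*n/(S - 1).
S_1 = c0/f = 1 + (-42743/3857)*n + (124555414/6375621)*n^2 + ...; c1 = -42743/3857.
S_2 = c1*n/(S_1 - 1) = 1 + (124555414/70654179)*n + ...; c2 = 124555414/70654179.


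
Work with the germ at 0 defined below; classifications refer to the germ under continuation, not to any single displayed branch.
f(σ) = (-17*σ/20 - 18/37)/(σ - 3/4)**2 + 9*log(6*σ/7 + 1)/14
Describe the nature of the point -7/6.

The point is a logarithmic branch point.

The term (9/14)*log(1 - σ/(-7/6)) has argument 1 - -7/6/(-7/6) = 0 at -7/6: a logarithmic (infinitely-sheeted) branch point; the remaining terms are analytic or single-valued there.


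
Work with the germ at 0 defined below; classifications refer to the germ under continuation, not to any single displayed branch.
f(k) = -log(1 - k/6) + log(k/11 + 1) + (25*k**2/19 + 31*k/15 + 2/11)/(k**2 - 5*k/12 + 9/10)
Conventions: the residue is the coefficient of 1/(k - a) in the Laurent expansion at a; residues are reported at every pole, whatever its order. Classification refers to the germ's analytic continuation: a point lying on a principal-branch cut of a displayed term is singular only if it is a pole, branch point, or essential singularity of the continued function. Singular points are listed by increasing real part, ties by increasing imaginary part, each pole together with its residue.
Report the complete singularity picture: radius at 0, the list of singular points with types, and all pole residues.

Radius of convergence at 0: (3/10)*sqrt(10).
At -11: a logarithmic branch point.
At (5/24) - ((1/120)*sqrt(12335))*i: a pole of order 1; residue (2981/2280) - ((27545/12374472)*sqrt(12335))*i.
At (5/24) + ((1/120)*sqrt(12335))*i: a pole of order 1; residue (2981/2280) + ((27545/12374472)*sqrt(12335))*i.
At 6: a logarithmic branch point.

Denominator factor (k**2 - 5*k/12 + 9/10): discriminant -2467/720, complex-conjugate roots (5/24) + ((1/120)*sqrt(12335))*i and (5/24) - ((1/120)*sqrt(12335))*i; poles of order 1, moduli (3/10)*sqrt(10) and (3/10)*sqrt(10).
Branch term (-1)*log(1 - k/(6)): its argument vanishes at k = 6, a logarithmic branch point, modulus 6.
Branch term (1)*log(1 - k/(-11)): its argument vanishes at k = -11, a logarithmic branch point, modulus 11.
The radius of convergence is the smallest modulus among the singular points: (3/10)*sqrt(10).
The branch terms are analytic at (5/24) - ((1/120)*sqrt(12335))*i and contribute nothing to the residue; only the rational part matters.
The factor k**2 - 5*k/12 + 9/10 splits as (k - a)(k - a') with a = (5/24) - ((1/120)*sqrt(12335))*i, a' = (5/24) + ((1/120)*sqrt(12335))*i. At the order-1 pole a set g(k) = (k - a)*(rational part) = [25*k**2/19 + 31*k/15 + 2/11] / (k - a').
Simple pole: residue = g(a) at a = (5/24) - ((1/120)*sqrt(12335))*i, which is (2981/2280) - ((27545/12374472)*sqrt(12335))*i.
The branch terms are analytic at (5/24) + ((1/120)*sqrt(12335))*i and contribute nothing to the residue; only the rational part matters.
The factor k**2 - 5*k/12 + 9/10 splits as (k - a)(k - a') with a = (5/24) + ((1/120)*sqrt(12335))*i, a' = (5/24) - ((1/120)*sqrt(12335))*i. At the order-1 pole a set g(k) = (k - a)*(rational part) = [25*k**2/19 + 31*k/15 + 2/11] / (k - a').
Simple pole: residue = g(a) at a = (5/24) + ((1/120)*sqrt(12335))*i, which is (2981/2280) + ((27545/12374472)*sqrt(12335))*i.
List the singular points by increasing real part (a conjugate pair: the negative imaginary part first).


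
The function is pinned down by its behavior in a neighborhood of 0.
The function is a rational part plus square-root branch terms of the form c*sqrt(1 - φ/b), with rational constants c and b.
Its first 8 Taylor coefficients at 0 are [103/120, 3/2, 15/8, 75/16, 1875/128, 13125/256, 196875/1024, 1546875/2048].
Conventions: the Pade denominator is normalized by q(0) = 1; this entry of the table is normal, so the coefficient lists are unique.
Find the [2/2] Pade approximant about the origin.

The Pade approximant has numerator coefficients [103/120, -55/32, -925/384]; denominator coefficients [1, -15/4, 25/16].

Taylor coefficients needed (read off): a_0 = 103/120, a_1 = 3/2, a_2 = 15/8, a_3 = 75/16, a_4 = 1875/128.
Write the denominator as Q(φ) = 1 + q1*φ + q2*φ^2. Requiring Q*f - P = O(φ^5) with deg P <= 2 kills the coefficients of φ^3..φ^4 in Q*f:
  φ^3: a_3 + q1*a_2 + q2*a_1 = 0, i.e. 75/16 + (15/8)*q1 + (3/2)*q2 = 0.
  φ^4: a_4 + q1*a_3 + q2*a_2 = 0, i.e. 1875/128 + (75/16)*q1 + (15/8)*q2 = 0.
Solving this linear system: q1 = -15/4, q2 = 25/16.
The numerator is Q*f truncated at degree 2: P0 = a_0 = 103/120; P1 = a_1 + q1*a_0 = -55/32; P2 = a_2 + q1*a_1 + q2*a_0 = -925/384.


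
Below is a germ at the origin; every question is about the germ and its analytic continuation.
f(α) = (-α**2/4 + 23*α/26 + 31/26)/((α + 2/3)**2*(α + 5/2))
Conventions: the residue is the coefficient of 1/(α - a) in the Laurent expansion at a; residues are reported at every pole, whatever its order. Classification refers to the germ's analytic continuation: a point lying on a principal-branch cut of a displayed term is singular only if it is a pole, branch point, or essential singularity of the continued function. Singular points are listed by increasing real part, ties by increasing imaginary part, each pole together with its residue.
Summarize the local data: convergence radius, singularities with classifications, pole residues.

Radius of convergence at 0: 2/3.
At -5/2: a pole of order 1; residue -4833/6292.
At -2/3: a pole of order 2; residue 815/1573.

Denominator factor (α + 5/2): pole of order 1 at -5/2, modulus 5/2.
Denominator factor (α + 2/3)^2: pole of order 2 at -2/3, modulus 2/3.
The radius of convergence is the smallest modulus among the singular points: 2/3.
At the order-1 pole -5/2 set g(α) = (α - (-5/2))*f(α) = (-α**2/4 + 23*α/26 + 31/26)/(α + 2/3)**2.
Simple pole: residue = g(a) at a = -5/2, which is -4833/6292.
At the order-2 pole -2/3 set g(α) = (α - (-2/3))^2*f(α) = (-α**2/4 + 23*α/26 + 31/26)/(α + 5/2).
Order-2 pole: residue = g'(a); g'(-2/3) = 815/1573, so the residue is 815/1573.
List the singular points by increasing real part (a conjugate pair: the negative imaginary part first).


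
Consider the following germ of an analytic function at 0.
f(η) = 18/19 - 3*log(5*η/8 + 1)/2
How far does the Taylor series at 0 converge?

Branch term (-3/2)*log(1 - η/(-8/5)): its argument vanishes at η = -8/5, a logarithmic branch point, modulus 8/5.
The radius of convergence is the smallest modulus among the singular points: 8/5.

The radius of convergence is 8/5.


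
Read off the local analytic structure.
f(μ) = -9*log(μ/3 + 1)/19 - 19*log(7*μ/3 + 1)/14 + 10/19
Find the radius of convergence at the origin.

The radius of convergence is 3/7.

Branch term (-9/19)*log(1 - μ/(-3)): its argument vanishes at μ = -3, a logarithmic branch point, modulus 3.
Branch term (-19/14)*log(1 - μ/(-3/7)): its argument vanishes at μ = -3/7, a logarithmic branch point, modulus 3/7.
The radius of convergence is the smallest modulus among the singular points: 3/7.


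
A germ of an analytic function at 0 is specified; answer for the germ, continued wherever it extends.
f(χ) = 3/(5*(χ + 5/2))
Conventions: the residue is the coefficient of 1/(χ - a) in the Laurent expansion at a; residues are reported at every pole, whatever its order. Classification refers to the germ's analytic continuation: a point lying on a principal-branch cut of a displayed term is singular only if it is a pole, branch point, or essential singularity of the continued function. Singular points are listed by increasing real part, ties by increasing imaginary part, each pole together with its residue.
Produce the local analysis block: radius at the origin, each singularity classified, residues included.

Denominator factor (χ + 5/2): pole of order 1 at -5/2, modulus 5/2.
The radius of convergence is the smallest modulus among the singular points: 5/2.
At the order-1 pole -5/2 set g(χ) = (χ - (-5/2))*f(χ) = 3/5.
Simple pole: residue = g(a) at a = -5/2, which is 3/5.

Radius of convergence at 0: 5/2.
At -5/2: a pole of order 1; residue 3/5.
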